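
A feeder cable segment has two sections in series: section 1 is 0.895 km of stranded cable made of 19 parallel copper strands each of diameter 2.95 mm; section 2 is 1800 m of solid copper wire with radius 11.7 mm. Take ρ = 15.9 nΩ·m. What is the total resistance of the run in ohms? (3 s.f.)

0.176 Ω

ρ = 15.9 nΩ·m = 1.59×10^-8 Ω·m
Section 1: A_strand = π(1.4750e-03)² = 6.835e-06 m²; R₁ = ρL/(N·A_s) = (1.59×10^-8)(895)/(19×6.835e-06) = 0.1096 Ω
Section 2: A = πr² = π(1.1700e-02 m)² = 4.301e-04 m²
R₂ = (1.59×10^-8)(1800)/(4.301e-04) = 0.06655 Ω
R = R₁ + R₂ = 0.176 Ω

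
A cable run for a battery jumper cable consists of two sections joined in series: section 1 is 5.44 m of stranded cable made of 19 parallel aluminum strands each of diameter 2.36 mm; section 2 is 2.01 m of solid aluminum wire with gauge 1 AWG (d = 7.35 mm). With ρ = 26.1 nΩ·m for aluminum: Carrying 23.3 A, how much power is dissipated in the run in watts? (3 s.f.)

1.60 W

ρ = 26.1 nΩ·m = 2.61×10^-8 Ω·m
Section 1: A_strand = π(1.1800e-03)² = 4.374e-06 m²; R₁ = ρL/(N·A_s) = (2.61×10^-8)(5.44)/(19×4.374e-06) = 0.001708 Ω
Section 2: A = π(7.35/2 mm)² = π(3.6750e-03 m)² = 4.243e-05 m²
R₂ = (2.61×10^-8)(2.01)/(4.243e-05) = 0.001236 Ω
R = R₁ + R₂ = 0.002945 Ω
P = I²R = (23.3)² × 0.002945 = 1.60 W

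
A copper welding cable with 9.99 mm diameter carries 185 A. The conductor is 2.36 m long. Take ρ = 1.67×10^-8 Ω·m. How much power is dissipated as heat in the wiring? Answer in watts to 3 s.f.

A = π(d/2)² = π(4.9950e-03 m)² = 7.838e-05 m²
R = ρL/A = (1.67×10^-8)(2.36)/(7.838e-05) = 5.028×10^-4 Ω
P = I²R = (185)² × 5.028×10^-4 = 17.2 W

17.2 W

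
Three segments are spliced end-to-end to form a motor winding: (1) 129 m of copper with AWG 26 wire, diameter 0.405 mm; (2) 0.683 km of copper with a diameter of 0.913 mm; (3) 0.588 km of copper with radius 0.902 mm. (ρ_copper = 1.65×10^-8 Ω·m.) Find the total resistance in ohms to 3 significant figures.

Seg 1: A = π(0.405/2 mm)² = π(2.0250e-04 m)² = 1.288e-07 m²
R_1 = (1.65×10^-8)(129)/(1.288e-07) = 16.52 Ω
Seg 2: A = π(d/2)² = π(4.5650e-04 m)² = 6.547e-07 m²
R_2 = (1.65×10^-8)(683)/(6.547e-07) = 17.21 Ω
Seg 3: A = πr² = π(9.0200e-04 m)² = 2.556e-06 m²
R_3 = (1.65×10^-8)(588)/(2.556e-06) = 3.796 Ω
R_total = R_1 + R_2 + R_3 = 37.5 Ω

37.5 Ω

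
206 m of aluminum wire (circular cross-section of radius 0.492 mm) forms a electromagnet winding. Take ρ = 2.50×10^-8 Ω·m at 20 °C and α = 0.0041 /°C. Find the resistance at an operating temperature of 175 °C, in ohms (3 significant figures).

11.1 Ω

A = πr² = π(4.9200e-04 m)² = 7.605e-07 m²
R₍20°C₎ = ρL/A = (2.50×10^-8)(206)/(7.605e-07) = 6.772 Ω
R = R₀(1 + αΔT) = 6.772(1 + 0.0041×155) = 11.1 Ω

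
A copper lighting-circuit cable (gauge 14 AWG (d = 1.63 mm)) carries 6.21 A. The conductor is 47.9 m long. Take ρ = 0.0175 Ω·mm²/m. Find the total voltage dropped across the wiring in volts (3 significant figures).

2.49 V

ρ = 0.0175 Ω·mm²/m = 1.75×10^-8 Ω·m
A = π(1.63/2 mm)² = π(8.1500e-04 m)² = 2.087e-06 m²
R = ρL/A = (1.75×10^-8)(47.9)/(2.087e-06) = 0.4017 Ω
V = IR = 6.21 × 0.4017 = 2.49 V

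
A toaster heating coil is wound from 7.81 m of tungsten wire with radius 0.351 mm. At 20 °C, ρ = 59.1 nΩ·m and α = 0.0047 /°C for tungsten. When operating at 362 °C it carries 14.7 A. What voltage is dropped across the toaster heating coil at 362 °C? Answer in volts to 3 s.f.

45.7 V

ρ = 59.1 nΩ·m = 5.91×10^-8 Ω·m
A = πr² = π(3.5100e-04 m)² = 3.870e-07 m²
R₍20₎ = ρL/A = (5.91×10^-8)(7.81)/(3.870e-07) = 1.193 Ω
R₍362₎ = R₍20₎(1 + αΔT) = 1.193 × (1 + 0.0047×342) = 3.109 Ω
V = IR = 14.7 × 3.109 = 45.7 V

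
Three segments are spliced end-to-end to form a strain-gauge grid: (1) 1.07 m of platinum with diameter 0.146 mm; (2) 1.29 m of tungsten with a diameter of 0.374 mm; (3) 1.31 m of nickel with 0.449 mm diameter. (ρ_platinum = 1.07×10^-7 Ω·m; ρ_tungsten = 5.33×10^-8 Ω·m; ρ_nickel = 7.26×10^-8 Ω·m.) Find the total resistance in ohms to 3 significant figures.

8.07 Ω

Seg 1: A = π(d/2)² = π(7.3000e-05 m)² = 1.674e-08 m²
R_1 = (1.07×10^-7)(1.07)/(1.674e-08) = 6.839 Ω
Seg 2: A = π(d/2)² = π(1.8700e-04 m)² = 1.099e-07 m²
R_2 = (5.33×10^-8)(1.29)/(1.099e-07) = 0.6259 Ω
Seg 3: A = π(d/2)² = π(2.2450e-04 m)² = 1.583e-07 m²
R_3 = (7.26×10^-8)(1.31)/(1.583e-07) = 0.6007 Ω
R_total = R_1 + R_2 + R_3 = 8.07 Ω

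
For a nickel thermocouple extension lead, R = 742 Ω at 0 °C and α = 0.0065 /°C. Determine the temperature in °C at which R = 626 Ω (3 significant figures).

R = R₀(1 + α(T − T₀)) ⇒ T = T₀ + (R/R₀ − 1)/α
T = 0 + (626/742 − 1)/0.0065 = 0 + (-0.1563)/0.0065 = -24.1 °C

-24.1 °C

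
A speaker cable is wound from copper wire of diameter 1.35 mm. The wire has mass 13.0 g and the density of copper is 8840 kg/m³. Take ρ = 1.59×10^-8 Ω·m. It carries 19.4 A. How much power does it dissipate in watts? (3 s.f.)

4.30 W

A = π(d/2)² = π(6.7500e-04 m)² = 1.4314e-06 m²
L = m/(density·A) = 0.013/(8840×1.4314e-06) = 1.027 m
R = ρL/A = (1.59×10^-8)(1.027)/(1.4314e-06) = 0.01141 Ω
P = I²R = (19.4)² × 0.01141 = 4.30 W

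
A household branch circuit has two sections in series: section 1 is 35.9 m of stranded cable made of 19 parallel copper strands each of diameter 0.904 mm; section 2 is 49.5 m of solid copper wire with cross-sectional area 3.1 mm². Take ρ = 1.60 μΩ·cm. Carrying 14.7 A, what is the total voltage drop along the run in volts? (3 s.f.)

ρ = 1.60 μΩ·cm = 1.60×10^-8 Ω·m
Section 1: A_strand = π(4.5200e-04)² = 6.418e-07 m²; R₁ = ρL/(N·A_s) = (1.60×10^-8)(35.9)/(19×6.418e-07) = 0.0471 Ω
Section 2: A = 3.1 mm² = 3.100e-06 m²
R₂ = (1.60×10^-8)(49.5)/(3.100e-06) = 0.2555 Ω
R = R₁ + R₂ = 0.3026 Ω
V = IR = 14.7 × 0.3026 = 4.45 V

4.45 V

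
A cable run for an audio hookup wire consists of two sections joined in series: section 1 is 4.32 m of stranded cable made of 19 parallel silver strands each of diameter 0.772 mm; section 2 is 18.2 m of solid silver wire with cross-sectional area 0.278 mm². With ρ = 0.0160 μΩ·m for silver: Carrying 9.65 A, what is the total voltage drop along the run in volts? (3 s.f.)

10.2 V

ρ = 0.0160 μΩ·m = 1.60×10^-8 Ω·m
Section 1: A_strand = π(3.8600e-04)² = 4.681e-07 m²; R₁ = ρL/(N·A_s) = (1.60×10^-8)(4.32)/(19×4.681e-07) = 0.007772 Ω
Section 2: A = 0.278 mm² = 2.780e-07 m²
R₂ = (1.60×10^-8)(18.2)/(2.780e-07) = 1.047 Ω
R = R₁ + R₂ = 1.055 Ω
V = IR = 9.65 × 1.055 = 10.2 V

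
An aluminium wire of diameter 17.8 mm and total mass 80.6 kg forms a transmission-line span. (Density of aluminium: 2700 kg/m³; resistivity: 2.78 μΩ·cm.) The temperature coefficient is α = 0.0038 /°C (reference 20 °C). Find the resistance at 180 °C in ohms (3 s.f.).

0.0215 Ω

ρ = 2.78 μΩ·cm = 2.78×10^-8 Ω·m
A = π(d/2)² = π(8.9000e-03 m)² = 2.4885e-04 m²
L = m/(density·A) = 80.6/(2700×2.4885e-04) = 120 m
R = ρL/A = (2.78×10^-8)(120)/(2.4885e-04) = 0.0134 Ω
R(180 °C) = 0.0134 × (1 + 0.0038×160) = 0.0215 Ω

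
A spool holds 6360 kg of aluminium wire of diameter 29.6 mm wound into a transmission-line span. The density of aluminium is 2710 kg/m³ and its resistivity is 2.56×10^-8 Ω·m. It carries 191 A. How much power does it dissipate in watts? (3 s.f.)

A = π(d/2)² = π(1.4800e-02 m)² = 6.8813e-04 m²
L = m/(density·A) = 6360/(2710×6.8813e-04) = 3410 m
R = ρL/A = (2.56×10^-8)(3410)/(6.8813e-04) = 0.1269 Ω
P = I²R = (191)² × 0.1269 = 4630 W

4630 W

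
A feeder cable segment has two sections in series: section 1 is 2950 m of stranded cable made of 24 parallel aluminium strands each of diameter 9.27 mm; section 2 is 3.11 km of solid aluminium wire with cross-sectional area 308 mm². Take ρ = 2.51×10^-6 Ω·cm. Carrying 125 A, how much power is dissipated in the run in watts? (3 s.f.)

ρ = 2.51×10^-6 Ω·cm = 2.51×10^-8 Ω·m
Section 1: A_strand = π(4.6350e-03)² = 6.749e-05 m²; R₁ = ρL/(N·A_s) = (2.51×10^-8)(2950)/(24×6.749e-05) = 0.04571 Ω
Section 2: A = 308 mm² = 3.080e-04 m²
R₂ = (2.51×10^-8)(3110)/(3.080e-04) = 0.2534 Ω
R = R₁ + R₂ = 0.2992 Ω
P = I²R = (125)² × 0.2992 = 4670 W

4670 W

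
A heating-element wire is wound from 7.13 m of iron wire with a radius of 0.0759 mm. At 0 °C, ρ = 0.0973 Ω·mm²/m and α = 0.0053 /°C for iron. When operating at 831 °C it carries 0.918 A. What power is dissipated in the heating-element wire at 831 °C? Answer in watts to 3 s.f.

ρ = 0.0973 Ω·mm²/m = 9.73×10^-8 Ω·m
A = πr² = π(7.5900e-05 m)² = 1.810e-08 m²
R₍0₎ = ρL/A = (9.73×10^-8)(7.13)/(1.810e-08) = 38.33 Ω
R₍831₎ = R₍0₎(1 + αΔT) = 38.33 × (1 + 0.0053×831) = 207.2 Ω
P = I²R = (0.918)² × 207.2 = 175 W

175 W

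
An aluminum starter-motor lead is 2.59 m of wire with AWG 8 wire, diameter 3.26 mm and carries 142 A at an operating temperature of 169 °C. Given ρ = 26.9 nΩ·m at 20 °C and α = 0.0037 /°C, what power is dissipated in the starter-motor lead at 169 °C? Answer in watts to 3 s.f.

261 W

ρ = 26.9 nΩ·m = 2.69×10^-8 Ω·m
A = π(3.26/2 mm)² = π(1.6300e-03 m)² = 8.347e-06 m²
R₍20₎ = ρL/A = (2.69×10^-8)(2.59)/(8.347e-06) = 0.008347 Ω
R₍169₎ = R₍20₎(1 + αΔT) = 0.008347 × (1 + 0.0037×149) = 0.01295 Ω
P = I²R = (142)² × 0.01295 = 261 W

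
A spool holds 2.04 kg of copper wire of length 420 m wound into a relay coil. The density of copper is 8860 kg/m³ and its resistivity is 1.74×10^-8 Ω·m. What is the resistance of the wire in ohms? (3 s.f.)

13.3 Ω

A = m/(density·L) = 2.04/(8860×420) = 5.4821e-07 m²
R = ρL/A = (1.74×10^-8)(420)/(5.4821e-07) = 13.3 Ω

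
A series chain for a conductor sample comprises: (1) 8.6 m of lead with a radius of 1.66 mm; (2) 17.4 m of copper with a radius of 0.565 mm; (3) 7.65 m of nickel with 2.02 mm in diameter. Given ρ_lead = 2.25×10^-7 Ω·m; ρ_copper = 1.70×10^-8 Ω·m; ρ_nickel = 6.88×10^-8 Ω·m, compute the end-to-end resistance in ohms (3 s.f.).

Seg 1: A = πr² = π(1.6600e-03 m)² = 8.657e-06 m²
R_1 = (2.25×10^-7)(8.6)/(8.657e-06) = 0.2235 Ω
Seg 2: A = πr² = π(5.6500e-04 m)² = 1.003e-06 m²
R_2 = (1.70×10^-8)(17.4)/(1.003e-06) = 0.295 Ω
Seg 3: A = π(d/2)² = π(1.0100e-03 m)² = 3.205e-06 m²
R_3 = (6.88×10^-8)(7.65)/(3.205e-06) = 0.1642 Ω
R_total = R_1 + R_2 + R_3 = 0.683 Ω

0.683 Ω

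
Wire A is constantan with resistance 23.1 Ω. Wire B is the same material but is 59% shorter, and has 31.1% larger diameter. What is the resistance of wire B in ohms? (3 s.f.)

5.51 Ω

R ∝ L/d², so R_B/R_A = (1 − 59/100) × (1 + 31.1/100)⁻²
= 0.41 × 0.5818 = 0.2386
R_B = 0.2386 × 23.1 = 5.51 Ω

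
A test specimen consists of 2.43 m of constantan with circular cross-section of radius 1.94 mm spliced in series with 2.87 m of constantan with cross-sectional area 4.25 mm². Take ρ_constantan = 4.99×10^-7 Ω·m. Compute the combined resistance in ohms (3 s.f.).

0.440 Ω

Segment 1: A = πr² = π(1.9400e-03 m)² = 1.182e-05 m²
R₁ = ρL/A = (4.99×10^-7)(2.43)/(1.182e-05) = 0.1026 Ω
Segment 2: A = 4.25 mm² = 4.250e-06 m²
R₂ = (4.99×10^-7)(2.87)/(4.250e-06) = 0.337 Ω
R = R₁ + R₂ = 0.440 Ω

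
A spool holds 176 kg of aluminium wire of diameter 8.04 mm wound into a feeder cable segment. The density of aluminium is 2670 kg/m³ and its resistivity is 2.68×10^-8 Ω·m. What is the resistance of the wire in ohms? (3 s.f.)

0.685 Ω

A = π(d/2)² = π(4.0200e-03 m)² = 5.0769e-05 m²
L = m/(density·A) = 176/(2670×5.0769e-05) = 1298 m
R = ρL/A = (2.68×10^-8)(1298)/(5.0769e-05) = 0.685 Ω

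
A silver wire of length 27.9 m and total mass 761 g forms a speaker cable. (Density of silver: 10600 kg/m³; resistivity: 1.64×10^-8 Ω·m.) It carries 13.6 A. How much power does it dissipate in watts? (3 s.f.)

A = m/(density·L) = 0.761/(10600×27.9) = 2.5732e-06 m²
R = ρL/A = (1.64×10^-8)(27.9)/(2.5732e-06) = 0.1778 Ω
P = I²R = (13.6)² × 0.1778 = 32.9 W

32.9 W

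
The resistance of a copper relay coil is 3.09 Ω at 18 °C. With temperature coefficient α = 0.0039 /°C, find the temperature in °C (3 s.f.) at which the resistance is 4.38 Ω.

125 °C

R = R₀(1 + α(T − T₀)) ⇒ T = T₀ + (R/R₀ − 1)/α
T = 18 + (4.38/3.09 − 1)/0.0039 = 18 + (0.4175)/0.0039 = 125 °C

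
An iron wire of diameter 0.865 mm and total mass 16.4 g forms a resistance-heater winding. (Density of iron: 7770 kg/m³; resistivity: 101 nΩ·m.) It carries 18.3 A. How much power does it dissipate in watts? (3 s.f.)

ρ = 101 nΩ·m = 1.01×10^-7 Ω·m
A = π(d/2)² = π(4.3250e-04 m)² = 5.8765e-07 m²
L = m/(density·A) = 0.0164/(7770×5.8765e-07) = 3.592 m
R = ρL/A = (1.01×10^-7)(3.592)/(5.8765e-07) = 0.6173 Ω
P = I²R = (18.3)² × 0.6173 = 207 W

207 W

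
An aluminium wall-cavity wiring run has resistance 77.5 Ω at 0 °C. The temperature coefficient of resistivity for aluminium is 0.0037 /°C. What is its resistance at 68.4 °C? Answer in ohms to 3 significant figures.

ΔT = 68.4 − 0 = 68.4 °C
R = R₀(1 + αΔT) = 77.5 × (1 + 0.0037×68.4) = 77.5 × 1.253 = 97.1 Ω

97.1 Ω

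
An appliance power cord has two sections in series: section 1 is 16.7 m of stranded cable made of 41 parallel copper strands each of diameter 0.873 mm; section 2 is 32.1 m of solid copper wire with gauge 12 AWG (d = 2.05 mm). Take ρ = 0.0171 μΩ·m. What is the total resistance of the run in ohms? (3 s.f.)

ρ = 0.0171 μΩ·m = 1.71×10^-8 Ω·m
Section 1: A_strand = π(4.3650e-04)² = 5.986e-07 m²; R₁ = ρL/(N·A_s) = (1.71×10^-8)(16.7)/(41×5.986e-07) = 0.01164 Ω
Section 2: A = π(2.05/2 mm)² = π(1.0250e-03 m)² = 3.301e-06 m²
R₂ = (1.71×10^-8)(32.1)/(3.301e-06) = 0.1663 Ω
R = R₁ + R₂ = 0.178 Ω

0.178 Ω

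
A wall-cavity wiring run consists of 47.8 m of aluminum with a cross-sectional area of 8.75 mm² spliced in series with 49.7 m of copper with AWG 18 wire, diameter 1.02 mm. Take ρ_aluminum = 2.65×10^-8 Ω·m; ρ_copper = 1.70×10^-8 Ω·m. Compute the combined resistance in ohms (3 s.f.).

Segment 1: A = 8.75 mm² = 8.750e-06 m²
R₁ = ρL/A = (2.65×10^-8)(47.8)/(8.750e-06) = 0.1448 Ω
Segment 2: A = π(1.02/2 mm)² = π(5.1000e-04 m)² = 8.171e-07 m²
R₂ = (1.70×10^-8)(49.7)/(8.171e-07) = 1.034 Ω
R = R₁ + R₂ = 1.18 Ω

1.18 Ω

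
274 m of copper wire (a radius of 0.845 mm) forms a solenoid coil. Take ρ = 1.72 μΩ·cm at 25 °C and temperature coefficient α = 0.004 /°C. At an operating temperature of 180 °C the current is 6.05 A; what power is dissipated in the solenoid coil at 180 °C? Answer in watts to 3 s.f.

125 W

ρ = 1.72 μΩ·cm = 1.72×10^-8 Ω·m
A = πr² = π(8.4500e-04 m)² = 2.243e-06 m²
R₍25₎ = ρL/A = (1.72×10^-8)(274)/(2.243e-06) = 2.101 Ω
R₍180₎ = R₍25₎(1 + αΔT) = 2.101 × (1 + 0.004×155) = 3.404 Ω
P = I²R = (6.05)² × 3.404 = 125 W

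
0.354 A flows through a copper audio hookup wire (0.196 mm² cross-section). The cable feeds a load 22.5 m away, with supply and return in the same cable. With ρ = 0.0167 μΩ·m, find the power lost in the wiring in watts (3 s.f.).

0.480 W

ρ = 0.0167 μΩ·m = 1.67×10^-8 Ω·m
A = 0.196 mm² = 1.960e-07 m²
Total conductor length (both ways) L = 2 × 22.5 = 45 m
R = ρL/A = (1.67×10^-8)(45)/(1.960e-07) = 3.834 Ω
P = I²R = (0.354)² × 3.834 = 0.480 W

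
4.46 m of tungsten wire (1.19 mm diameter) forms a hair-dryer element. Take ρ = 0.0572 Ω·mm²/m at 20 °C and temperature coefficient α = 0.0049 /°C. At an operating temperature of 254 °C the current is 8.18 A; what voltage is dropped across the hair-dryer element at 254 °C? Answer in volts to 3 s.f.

ρ = 0.0572 Ω·mm²/m = 5.72×10^-8 Ω·m
A = π(d/2)² = π(5.9500e-04 m)² = 1.112e-06 m²
R₍20₎ = ρL/A = (5.72×10^-8)(4.46)/(1.112e-06) = 0.2294 Ω
R₍254₎ = R₍20₎(1 + αΔT) = 0.2294 × (1 + 0.0049×234) = 0.4924 Ω
V = IR = 8.18 × 0.4924 = 4.03 V

4.03 V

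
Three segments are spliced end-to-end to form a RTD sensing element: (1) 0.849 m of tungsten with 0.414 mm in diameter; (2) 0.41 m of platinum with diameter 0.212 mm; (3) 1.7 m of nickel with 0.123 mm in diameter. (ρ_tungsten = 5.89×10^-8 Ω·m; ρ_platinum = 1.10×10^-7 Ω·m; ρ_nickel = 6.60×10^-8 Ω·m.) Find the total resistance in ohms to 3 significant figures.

11.1 Ω

Seg 1: A = π(d/2)² = π(2.0700e-04 m)² = 1.346e-07 m²
R_1 = (5.89×10^-8)(0.849)/(1.346e-07) = 0.3715 Ω
Seg 2: A = π(d/2)² = π(1.0600e-04 m)² = 3.530e-08 m²
R_2 = (1.10×10^-7)(0.41)/(3.530e-08) = 1.278 Ω
Seg 3: A = π(d/2)² = π(6.1500e-05 m)² = 1.188e-08 m²
R_3 = (6.60×10^-8)(1.7)/(1.188e-08) = 9.443 Ω
R_total = R_1 + R_2 + R_3 = 11.1 Ω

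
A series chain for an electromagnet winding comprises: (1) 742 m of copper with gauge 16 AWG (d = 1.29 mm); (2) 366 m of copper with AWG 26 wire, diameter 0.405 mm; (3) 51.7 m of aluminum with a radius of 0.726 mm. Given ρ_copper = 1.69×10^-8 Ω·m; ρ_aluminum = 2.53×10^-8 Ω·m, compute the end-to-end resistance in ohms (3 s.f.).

Seg 1: A = π(1.29/2 mm)² = π(6.4500e-04 m)² = 1.307e-06 m²
R_1 = (1.69×10^-8)(742)/(1.307e-06) = 9.594 Ω
Seg 2: A = π(0.405/2 mm)² = π(2.0250e-04 m)² = 1.288e-07 m²
R_2 = (1.69×10^-8)(366)/(1.288e-07) = 48.01 Ω
Seg 3: A = πr² = π(7.2600e-04 m)² = 1.656e-06 m²
R_3 = (2.53×10^-8)(51.7)/(1.656e-06) = 0.7899 Ω
R_total = R_1 + R_2 + R_3 = 58.4 Ω

58.4 Ω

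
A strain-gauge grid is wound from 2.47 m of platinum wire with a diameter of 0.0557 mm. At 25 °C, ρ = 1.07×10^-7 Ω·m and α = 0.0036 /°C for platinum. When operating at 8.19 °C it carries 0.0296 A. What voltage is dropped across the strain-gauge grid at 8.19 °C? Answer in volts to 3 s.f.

A = π(d/2)² = π(2.7850e-05 m)² = 2.437e-09 m²
R₍25₎ = ρL/A = (1.07×10^-7)(2.47)/(2.437e-09) = 108.5 Ω
R₍8.19₎ = R₍25₎(1 + αΔT) = 108.5 × (1 + 0.0036×-16.8) = 101.9 Ω
V = IR = 0.0296 × 101.9 = 3.02 V

3.02 V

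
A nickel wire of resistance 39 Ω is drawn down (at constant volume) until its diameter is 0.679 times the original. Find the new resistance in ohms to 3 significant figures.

Volume constant ⇒ L' = L/r² with r = 0.679. R' = ρL'/A' = ρ(L/r²)/(πr²d₀²/4) = R/r⁴.
R' = 4.705 × 39 = 183 Ω

183 Ω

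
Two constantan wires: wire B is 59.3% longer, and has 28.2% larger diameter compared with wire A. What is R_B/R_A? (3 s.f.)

R ∝ L/d², so R_B/R_A = (1 + 59.3/100) × (1 + 28.2/100)⁻²
= 1.593 × 0.6085 = 0.969

0.969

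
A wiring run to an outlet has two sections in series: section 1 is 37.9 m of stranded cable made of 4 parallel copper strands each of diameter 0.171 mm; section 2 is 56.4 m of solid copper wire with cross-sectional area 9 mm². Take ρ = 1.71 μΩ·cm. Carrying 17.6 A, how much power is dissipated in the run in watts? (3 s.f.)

ρ = 1.71 μΩ·cm = 1.71×10^-8 Ω·m
Section 1: A_strand = π(8.5500e-05)² = 2.297e-08 m²; R₁ = ρL/(N·A_s) = (1.71×10^-8)(37.9)/(4×2.297e-08) = 7.055 Ω
Section 2: A = 9 mm² = 9.000e-06 m²
R₂ = (1.71×10^-8)(56.4)/(9.000e-06) = 0.1072 Ω
R = R₁ + R₂ = 7.162 Ω
P = I²R = (17.6)² × 7.162 = 2220 W

2220 W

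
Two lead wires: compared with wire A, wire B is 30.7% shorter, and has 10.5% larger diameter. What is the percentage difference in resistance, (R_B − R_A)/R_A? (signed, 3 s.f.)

-43.2%

R ∝ L/d², so R_B/R_A = (1 − 30.7/100) × (1 + 10.5/100)⁻²
= 0.693 × 0.819 = 0.5676
(R_B − R_A)/R_A = 0.5676 − 1 = -43.2%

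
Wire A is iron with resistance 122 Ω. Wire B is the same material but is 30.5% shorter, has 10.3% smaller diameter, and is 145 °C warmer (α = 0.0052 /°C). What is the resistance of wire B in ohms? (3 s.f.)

185 Ω

R ∝ ρL/d² with ρ ∝ (1+αΔT), so R_B/R_A = (1 − 30.5/100) × (1 − 10.3/100)⁻² × (1 + 0.0052×145)
= 0.695 × 1.243 × 1.754 = 1.515
R_B = 1.515 × 122 = 185 Ω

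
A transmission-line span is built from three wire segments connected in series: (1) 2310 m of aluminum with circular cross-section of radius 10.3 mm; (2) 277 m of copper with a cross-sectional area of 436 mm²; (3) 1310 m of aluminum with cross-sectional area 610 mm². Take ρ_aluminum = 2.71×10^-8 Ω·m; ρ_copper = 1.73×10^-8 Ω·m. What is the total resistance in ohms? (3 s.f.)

0.257 Ω

Seg 1: A = πr² = π(1.0300e-02 m)² = 3.333e-04 m²
R_1 = (2.71×10^-8)(2310)/(3.333e-04) = 0.1878 Ω
Seg 2: A = 436 mm² = 4.360e-04 m²
R_2 = (1.73×10^-8)(277)/(4.360e-04) = 0.01099 Ω
Seg 3: A = 610 mm² = 6.100e-04 m²
R_3 = (2.71×10^-8)(1310)/(6.100e-04) = 0.0582 Ω
R_total = R_1 + R_2 + R_3 = 0.257 Ω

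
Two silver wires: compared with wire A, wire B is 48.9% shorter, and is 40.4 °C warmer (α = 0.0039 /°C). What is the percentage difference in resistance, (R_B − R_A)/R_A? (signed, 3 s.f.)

-40.8%

R ∝ ρL/d² with ρ ∝ (1+αΔT), so R_B/R_A = (1 − 48.9/100) × (1 + 0.0039×40.4)
= 0.511 × 1.158 = 0.5915
(R_B − R_A)/R_A = 0.5915 − 1 = -40.8%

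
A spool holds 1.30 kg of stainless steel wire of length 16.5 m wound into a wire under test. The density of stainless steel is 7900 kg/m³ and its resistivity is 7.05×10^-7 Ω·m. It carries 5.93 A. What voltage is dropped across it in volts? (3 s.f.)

6.92 V

A = m/(density·L) = 1.3/(7900×16.5) = 9.9731e-06 m²
R = ρL/A = (7.05×10^-7)(16.5)/(9.9731e-06) = 1.166 Ω
V = IR = 5.93 × 1.166 = 6.92 V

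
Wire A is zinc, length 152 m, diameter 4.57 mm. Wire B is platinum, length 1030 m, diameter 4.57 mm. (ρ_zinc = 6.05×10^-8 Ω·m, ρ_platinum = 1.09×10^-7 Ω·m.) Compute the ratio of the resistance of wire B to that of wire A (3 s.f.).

R ∝ ρL/d², so R_B/R_A = (ρ_B/ρ_A) × (L_B/L_A)
= (1.09×10^-7/6.05×10^-8) × (1030/152) = 12.2

12.2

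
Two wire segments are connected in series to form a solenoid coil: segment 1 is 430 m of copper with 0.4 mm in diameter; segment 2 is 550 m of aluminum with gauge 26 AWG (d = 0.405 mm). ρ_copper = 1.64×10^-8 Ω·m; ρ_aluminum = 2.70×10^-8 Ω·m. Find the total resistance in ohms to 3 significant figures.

Segment 1: A = π(d/2)² = π(2.0000e-04 m)² = 1.257e-07 m²
R₁ = ρL/A = (1.64×10^-8)(430)/(1.257e-07) = 56.12 Ω
Segment 2: A = π(0.405/2 mm)² = π(2.0250e-04 m)² = 1.288e-07 m²
R₂ = (2.70×10^-8)(550)/(1.288e-07) = 115.3 Ω
R = R₁ + R₂ = 171 Ω

171 Ω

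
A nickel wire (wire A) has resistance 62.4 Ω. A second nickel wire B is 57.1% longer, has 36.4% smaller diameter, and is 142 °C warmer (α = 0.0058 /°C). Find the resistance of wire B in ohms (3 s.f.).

442 Ω

R ∝ ρL/d² with ρ ∝ (1+αΔT), so R_B/R_A = (1 + 57.1/100) × (1 − 36.4/100)⁻² × (1 + 0.0058×142)
= 1.571 × 2.472 × 1.824 = 7.083
R_B = 7.083 × 62.4 = 442 Ω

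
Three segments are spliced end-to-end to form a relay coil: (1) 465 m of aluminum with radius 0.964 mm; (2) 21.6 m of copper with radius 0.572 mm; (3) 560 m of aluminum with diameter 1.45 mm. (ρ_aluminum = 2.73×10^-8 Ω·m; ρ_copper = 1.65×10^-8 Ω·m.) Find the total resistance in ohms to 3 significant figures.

14.0 Ω

Seg 1: A = πr² = π(9.6400e-04 m)² = 2.919e-06 m²
R_1 = (2.73×10^-8)(465)/(2.919e-06) = 4.348 Ω
Seg 2: A = πr² = π(5.7200e-04 m)² = 1.028e-06 m²
R_2 = (1.65×10^-8)(21.6)/(1.028e-06) = 0.3467 Ω
Seg 3: A = π(d/2)² = π(7.2500e-04 m)² = 1.651e-06 m²
R_3 = (2.73×10^-8)(560)/(1.651e-06) = 9.258 Ω
R_total = R_1 + R_2 + R_3 = 14.0 Ω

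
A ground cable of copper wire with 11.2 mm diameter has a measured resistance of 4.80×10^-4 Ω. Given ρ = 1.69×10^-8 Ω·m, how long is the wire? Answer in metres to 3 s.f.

2.80 m

A = π(d/2)² = π(5.6000e-03 m)² = 9.852e-05 m²
L = RA/ρ = (4.80×10^-4)(9.852e-05)/(1.69×10^-8) = 2.80 m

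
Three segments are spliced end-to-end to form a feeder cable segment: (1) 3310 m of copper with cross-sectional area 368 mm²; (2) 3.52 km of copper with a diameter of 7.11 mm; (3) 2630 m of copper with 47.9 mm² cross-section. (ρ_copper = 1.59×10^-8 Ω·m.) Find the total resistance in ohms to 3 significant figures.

Seg 1: A = 368 mm² = 3.680e-04 m²
R_1 = (1.59×10^-8)(3310)/(3.680e-04) = 0.143 Ω
Seg 2: A = π(d/2)² = π(3.5550e-03 m)² = 3.970e-05 m²
R_2 = (1.59×10^-8)(3520)/(3.970e-05) = 1.41 Ω
Seg 3: A = 47.9 mm² = 4.790e-05 m²
R_3 = (1.59×10^-8)(2630)/(4.790e-05) = 0.873 Ω
R_total = R_1 + R_2 + R_3 = 2.43 Ω

2.43 Ω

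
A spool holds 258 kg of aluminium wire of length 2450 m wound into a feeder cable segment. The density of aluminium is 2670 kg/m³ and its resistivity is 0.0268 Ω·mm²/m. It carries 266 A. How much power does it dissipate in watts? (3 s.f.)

ρ = 0.0268 Ω·mm²/m = 2.68×10^-8 Ω·m
A = m/(density·L) = 258/(2670×2450) = 3.9440e-05 m²
R = ρL/A = (2.68×10^-8)(2450)/(3.9440e-05) = 1.665 Ω
P = I²R = (266)² × 1.665 = 1.18×10^5 W

1.18×10^5 W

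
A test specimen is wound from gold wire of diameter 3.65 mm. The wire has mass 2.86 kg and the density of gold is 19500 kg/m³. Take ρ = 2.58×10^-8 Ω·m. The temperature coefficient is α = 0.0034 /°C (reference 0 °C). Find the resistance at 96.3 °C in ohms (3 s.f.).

0.0459 Ω

A = π(d/2)² = π(1.8250e-03 m)² = 1.0463e-05 m²
L = m/(density·A) = 2.86/(19500×1.0463e-05) = 14.02 m
R = ρL/A = (2.58×10^-8)(14.02)/(1.0463e-05) = 0.03456 Ω
R(96.3 °C) = 0.03456 × (1 + 0.0034×96.3) = 0.0459 Ω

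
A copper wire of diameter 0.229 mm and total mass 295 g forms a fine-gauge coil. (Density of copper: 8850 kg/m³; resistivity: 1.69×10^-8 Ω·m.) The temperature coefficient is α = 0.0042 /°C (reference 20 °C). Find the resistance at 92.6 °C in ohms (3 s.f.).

A = π(d/2)² = π(1.1450e-04 m)² = 4.1187e-08 m²
L = m/(density·A) = 0.295/(8850×4.1187e-08) = 809.3 m
R = ρL/A = (1.69×10^-8)(809.3)/(4.1187e-08) = 332.1 Ω
R(92.6 °C) = 332.1 × (1 + 0.0042×72.6) = 433 Ω

433 Ω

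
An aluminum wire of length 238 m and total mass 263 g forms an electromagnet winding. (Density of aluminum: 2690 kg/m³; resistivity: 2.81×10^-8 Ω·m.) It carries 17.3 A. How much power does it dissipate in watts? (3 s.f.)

4870 W

A = m/(density·L) = 0.263/(2690×238) = 4.1080e-07 m²
R = ρL/A = (2.81×10^-8)(238)/(4.1080e-07) = 16.28 Ω
P = I²R = (17.3)² × 16.28 = 4870 W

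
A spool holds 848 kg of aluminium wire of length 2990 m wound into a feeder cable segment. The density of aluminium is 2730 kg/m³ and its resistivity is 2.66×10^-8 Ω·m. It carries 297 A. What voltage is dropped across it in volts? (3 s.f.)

227 V

A = m/(density·L) = 848/(2730×2990) = 1.0389e-04 m²
R = ρL/A = (2.66×10^-8)(2990)/(1.0389e-04) = 0.7656 Ω
V = IR = 297 × 0.7656 = 227 V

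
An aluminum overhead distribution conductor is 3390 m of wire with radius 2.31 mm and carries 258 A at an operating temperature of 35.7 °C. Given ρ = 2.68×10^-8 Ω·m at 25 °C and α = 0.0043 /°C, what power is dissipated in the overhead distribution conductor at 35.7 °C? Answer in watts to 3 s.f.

3.77×10^5 W

A = πr² = π(2.3100e-03 m)² = 1.676e-05 m²
R₍25₎ = ρL/A = (2.68×10^-8)(3390)/(1.676e-05) = 5.42 Ω
R₍35.7₎ = R₍25₎(1 + αΔT) = 5.42 × (1 + 0.0043×10.7) = 5.669 Ω
P = I²R = (258)² × 5.669 = 3.77×10^5 W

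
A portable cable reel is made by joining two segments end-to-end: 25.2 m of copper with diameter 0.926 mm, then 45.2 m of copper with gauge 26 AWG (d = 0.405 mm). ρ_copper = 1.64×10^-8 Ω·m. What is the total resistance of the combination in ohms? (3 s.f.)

Segment 1: A = π(d/2)² = π(4.6300e-04 m)² = 6.735e-07 m²
R₁ = ρL/A = (1.64×10^-8)(25.2)/(6.735e-07) = 0.6137 Ω
Segment 2: A = π(0.405/2 mm)² = π(2.0250e-04 m)² = 1.288e-07 m²
R₂ = (1.64×10^-8)(45.2)/(1.288e-07) = 5.754 Ω
R = R₁ + R₂ = 6.37 Ω

6.37 Ω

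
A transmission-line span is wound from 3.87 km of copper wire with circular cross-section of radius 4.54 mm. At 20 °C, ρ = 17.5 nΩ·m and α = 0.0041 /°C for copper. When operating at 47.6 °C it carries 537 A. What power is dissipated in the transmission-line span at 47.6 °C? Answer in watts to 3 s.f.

3.36×10^5 W

ρ = 17.5 nΩ·m = 1.75×10^-8 Ω·m
A = πr² = π(4.5400e-03 m)² = 6.475e-05 m²
R₍20₎ = ρL/A = (1.75×10^-8)(3870)/(6.475e-05) = 1.046 Ω
R₍47.6₎ = R₍20₎(1 + αΔT) = 1.046 × (1 + 0.0041×27.6) = 1.164 Ω
P = I²R = (537)² × 1.164 = 3.36×10^5 W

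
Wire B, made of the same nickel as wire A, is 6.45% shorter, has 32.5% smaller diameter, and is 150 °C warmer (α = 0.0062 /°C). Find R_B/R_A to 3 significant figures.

3.96

R ∝ ρL/d² with ρ ∝ (1+αΔT), so R_B/R_A = (1 − 6.45/100) × (1 − 32.5/100)⁻² × (1 + 0.0062×150)
= 0.9355 × 2.195 × 1.93 = 3.96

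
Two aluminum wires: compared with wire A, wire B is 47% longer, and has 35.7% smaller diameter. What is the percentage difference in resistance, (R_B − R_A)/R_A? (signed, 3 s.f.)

R ∝ L/d², so R_B/R_A = (1 + 47/100) × (1 − 35.7/100)⁻²
= 1.47 × 2.419 = 3.555
(R_B − R_A)/R_A = 3.555 − 1 = 256%

256%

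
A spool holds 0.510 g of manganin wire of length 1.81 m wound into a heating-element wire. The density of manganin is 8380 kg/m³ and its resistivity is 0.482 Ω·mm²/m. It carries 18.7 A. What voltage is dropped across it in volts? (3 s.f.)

ρ = 0.482 Ω·mm²/m = 4.82×10^-7 Ω·m
A = m/(density·L) = 5.100×10^-4/(8380×1.81) = 3.3624e-08 m²
R = ρL/A = (4.82×10^-7)(1.81)/(3.3624e-08) = 25.95 Ω
V = IR = 18.7 × 25.95 = 485 V

485 V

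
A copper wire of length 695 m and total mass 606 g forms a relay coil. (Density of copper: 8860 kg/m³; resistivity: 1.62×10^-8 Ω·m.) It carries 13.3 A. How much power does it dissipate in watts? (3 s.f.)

A = m/(density·L) = 0.606/(8860×695) = 9.8413e-08 m²
R = ρL/A = (1.62×10^-8)(695)/(9.8413e-08) = 114.4 Ω
P = I²R = (13.3)² × 114.4 = 20200 W

20200 W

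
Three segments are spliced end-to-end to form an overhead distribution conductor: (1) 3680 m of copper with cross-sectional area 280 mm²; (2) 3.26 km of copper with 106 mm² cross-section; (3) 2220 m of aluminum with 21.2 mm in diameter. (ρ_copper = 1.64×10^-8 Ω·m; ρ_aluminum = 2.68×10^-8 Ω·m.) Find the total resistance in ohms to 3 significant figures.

Seg 1: A = 280 mm² = 2.800e-04 m²
R_1 = (1.64×10^-8)(3680)/(2.800e-04) = 0.2155 Ω
Seg 2: A = 106 mm² = 1.060e-04 m²
R_2 = (1.64×10^-8)(3260)/(1.060e-04) = 0.5044 Ω
Seg 3: A = π(d/2)² = π(1.0600e-02 m)² = 3.530e-04 m²
R_3 = (2.68×10^-8)(2220)/(3.530e-04) = 0.1685 Ω
R_total = R_1 + R_2 + R_3 = 0.888 Ω

0.888 Ω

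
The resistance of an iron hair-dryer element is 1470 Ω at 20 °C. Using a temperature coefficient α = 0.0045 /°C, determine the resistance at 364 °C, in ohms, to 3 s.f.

3750 Ω

ΔT = 364 − 20 = 344 °C
R = R₀(1 + αΔT) = 1470 × (1 + 0.0045×344) = 1470 × 2.548 = 3750 Ω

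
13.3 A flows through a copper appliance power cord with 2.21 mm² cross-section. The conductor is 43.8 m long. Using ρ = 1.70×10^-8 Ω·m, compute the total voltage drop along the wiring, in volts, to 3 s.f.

A = 2.21 mm² = 2.210e-06 m²
R = ρL/A = (1.70×10^-8)(43.8)/(2.210e-06) = 0.3369 Ω
V = IR = 13.3 × 0.3369 = 4.48 V

4.48 V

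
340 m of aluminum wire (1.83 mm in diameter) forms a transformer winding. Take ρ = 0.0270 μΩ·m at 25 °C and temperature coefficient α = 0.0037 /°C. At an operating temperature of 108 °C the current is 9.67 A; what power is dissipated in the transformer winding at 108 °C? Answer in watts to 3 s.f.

ρ = 0.0270 μΩ·m = 2.70×10^-8 Ω·m
A = π(d/2)² = π(9.1500e-04 m)² = 2.630e-06 m²
R₍25₎ = ρL/A = (2.70×10^-8)(340)/(2.630e-06) = 3.49 Ω
R₍108₎ = R₍25₎(1 + αΔT) = 3.49 × (1 + 0.0037×83) = 4.562 Ω
P = I²R = (9.67)² × 4.562 = 427 W

427 W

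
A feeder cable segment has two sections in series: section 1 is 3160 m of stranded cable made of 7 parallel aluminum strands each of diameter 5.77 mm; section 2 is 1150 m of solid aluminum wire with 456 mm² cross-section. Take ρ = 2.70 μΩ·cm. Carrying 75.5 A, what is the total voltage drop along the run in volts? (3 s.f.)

ρ = 2.70 μΩ·cm = 2.70×10^-8 Ω·m
Section 1: A_strand = π(2.8850e-03)² = 2.615e-05 m²; R₁ = ρL/(N·A_s) = (2.70×10^-8)(3160)/(7×2.615e-05) = 0.4661 Ω
Section 2: A = 456 mm² = 4.560e-04 m²
R₂ = (2.70×10^-8)(1150)/(4.560e-04) = 0.06809 Ω
R = R₁ + R₂ = 0.5342 Ω
V = IR = 75.5 × 0.5342 = 40.3 V

40.3 V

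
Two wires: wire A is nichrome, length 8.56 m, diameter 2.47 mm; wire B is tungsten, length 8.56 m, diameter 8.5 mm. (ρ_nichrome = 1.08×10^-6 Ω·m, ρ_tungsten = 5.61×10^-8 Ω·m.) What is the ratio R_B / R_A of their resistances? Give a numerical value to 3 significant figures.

R ∝ ρL/d², so R_B/R_A = (ρ_B/ρ_A) × (d_A/d_B)²
= (5.61×10^-8/1.08×10^-6) × (2.47/8.5)² = 0.00439

0.00439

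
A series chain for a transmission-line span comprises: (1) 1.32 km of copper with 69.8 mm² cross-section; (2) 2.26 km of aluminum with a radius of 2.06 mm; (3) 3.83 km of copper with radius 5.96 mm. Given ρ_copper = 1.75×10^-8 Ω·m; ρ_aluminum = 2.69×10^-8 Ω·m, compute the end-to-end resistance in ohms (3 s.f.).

5.49 Ω

Seg 1: A = 69.8 mm² = 6.980e-05 m²
R_1 = (1.75×10^-8)(1320)/(6.980e-05) = 0.3309 Ω
Seg 2: A = πr² = π(2.0600e-03 m)² = 1.333e-05 m²
R_2 = (2.69×10^-8)(2260)/(1.333e-05) = 4.56 Ω
Seg 3: A = πr² = π(5.9600e-03 m)² = 1.116e-04 m²
R_3 = (1.75×10^-8)(3830)/(1.116e-04) = 0.6006 Ω
R_total = R_1 + R_2 + R_3 = 5.49 Ω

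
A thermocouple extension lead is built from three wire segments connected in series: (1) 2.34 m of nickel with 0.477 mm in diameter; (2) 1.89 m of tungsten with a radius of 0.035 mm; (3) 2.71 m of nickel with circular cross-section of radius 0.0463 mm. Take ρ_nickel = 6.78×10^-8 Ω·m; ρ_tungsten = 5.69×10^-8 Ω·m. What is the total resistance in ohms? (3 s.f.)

Seg 1: A = π(d/2)² = π(2.3850e-04 m)² = 1.787e-07 m²
R_1 = (6.78×10^-8)(2.34)/(1.787e-07) = 0.8878 Ω
Seg 2: A = πr² = π(3.5000e-05 m)² = 3.848e-09 m²
R_2 = (5.69×10^-8)(1.89)/(3.848e-09) = 27.94 Ω
Seg 3: A = πr² = π(4.6300e-05 m)² = 6.735e-09 m²
R_3 = (6.78×10^-8)(2.71)/(6.735e-09) = 27.28 Ω
R_total = R_1 + R_2 + R_3 = 56.1 Ω

56.1 Ω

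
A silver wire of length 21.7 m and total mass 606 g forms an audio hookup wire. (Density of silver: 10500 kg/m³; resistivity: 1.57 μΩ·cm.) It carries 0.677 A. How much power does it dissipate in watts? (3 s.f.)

ρ = 1.57 μΩ·cm = 1.57×10^-8 Ω·m
A = m/(density·L) = 0.606/(10500×21.7) = 2.6596e-06 m²
R = ρL/A = (1.57×10^-8)(21.7)/(2.6596e-06) = 0.1281 Ω
P = I²R = (0.677)² × 0.1281 = 0.0587 W

0.0587 W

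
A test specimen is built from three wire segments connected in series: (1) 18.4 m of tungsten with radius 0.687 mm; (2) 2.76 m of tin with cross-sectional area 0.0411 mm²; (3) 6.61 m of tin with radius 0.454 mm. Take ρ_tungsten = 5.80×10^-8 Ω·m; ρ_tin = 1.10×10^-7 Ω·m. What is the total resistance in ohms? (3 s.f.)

Seg 1: A = πr² = π(6.8700e-04 m)² = 1.483e-06 m²
R_1 = (5.80×10^-8)(18.4)/(1.483e-06) = 0.7198 Ω
Seg 2: A = 0.0411 mm² = 4.110e-08 m²
R_2 = (1.10×10^-7)(2.76)/(4.110e-08) = 7.387 Ω
Seg 3: A = πr² = π(4.5400e-04 m)² = 6.475e-07 m²
R_3 = (1.10×10^-7)(6.61)/(6.475e-07) = 1.123 Ω
R_total = R_1 + R_2 + R_3 = 9.23 Ω

9.23 Ω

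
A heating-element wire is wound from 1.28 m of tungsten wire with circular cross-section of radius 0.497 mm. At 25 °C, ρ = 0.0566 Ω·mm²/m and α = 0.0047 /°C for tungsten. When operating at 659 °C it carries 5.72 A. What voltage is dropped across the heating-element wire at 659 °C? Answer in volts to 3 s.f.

ρ = 0.0566 Ω·mm²/m = 5.66×10^-8 Ω·m
A = πr² = π(4.9700e-04 m)² = 7.760e-07 m²
R₍25₎ = ρL/A = (5.66×10^-8)(1.28)/(7.760e-07) = 0.09336 Ω
R₍659₎ = R₍25₎(1 + αΔT) = 0.09336 × (1 + 0.0047×634) = 0.3716 Ω
V = IR = 5.72 × 0.3716 = 2.13 V

2.13 V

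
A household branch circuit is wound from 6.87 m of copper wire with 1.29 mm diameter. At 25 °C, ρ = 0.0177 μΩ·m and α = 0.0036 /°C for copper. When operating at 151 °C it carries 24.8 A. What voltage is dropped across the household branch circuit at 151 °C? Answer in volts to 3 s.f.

3.35 V

ρ = 0.0177 μΩ·m = 1.77×10^-8 Ω·m
A = π(d/2)² = π(6.4500e-04 m)² = 1.307e-06 m²
R₍25₎ = ρL/A = (1.77×10^-8)(6.87)/(1.307e-06) = 0.09304 Ω
R₍151₎ = R₍25₎(1 + αΔT) = 0.09304 × (1 + 0.0036×126) = 0.1352 Ω
V = IR = 24.8 × 0.1352 = 3.35 V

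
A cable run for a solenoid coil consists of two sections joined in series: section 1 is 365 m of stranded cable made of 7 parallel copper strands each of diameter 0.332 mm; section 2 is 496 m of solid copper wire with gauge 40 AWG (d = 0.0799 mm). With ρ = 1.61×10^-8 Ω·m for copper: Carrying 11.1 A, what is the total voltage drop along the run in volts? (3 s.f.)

Section 1: A_strand = π(1.6600e-04)² = 8.657e-08 m²; R₁ = ρL/(N·A_s) = (1.61×10^-8)(365)/(7×8.657e-08) = 9.697 Ω
Section 2: A = π(0.0799/2 mm)² = π(3.9950e-05 m)² = 5.014e-09 m²
R₂ = (1.61×10^-8)(496)/(5.014e-09) = 1593 Ω
R = R₁ + R₂ = 1602 Ω
V = IR = 11.1 × 1602 = 17800 V

17800 V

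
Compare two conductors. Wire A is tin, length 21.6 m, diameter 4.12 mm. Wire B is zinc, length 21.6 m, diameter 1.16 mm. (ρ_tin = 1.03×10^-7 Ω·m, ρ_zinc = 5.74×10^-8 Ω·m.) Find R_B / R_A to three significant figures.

R ∝ ρL/d², so R_B/R_A = (ρ_B/ρ_A) × (d_A/d_B)²
= (5.74×10^-8/1.03×10^-7) × (4.12/1.16)² = 7.03

7.03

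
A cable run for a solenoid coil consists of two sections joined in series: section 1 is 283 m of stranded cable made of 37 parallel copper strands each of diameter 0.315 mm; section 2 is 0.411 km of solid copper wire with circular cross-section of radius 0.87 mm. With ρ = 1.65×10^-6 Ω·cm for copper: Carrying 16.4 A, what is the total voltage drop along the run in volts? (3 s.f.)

ρ = 1.65×10^-6 Ω·cm = 1.65×10^-8 Ω·m
Section 1: A_strand = π(1.5750e-04)² = 7.793e-08 m²; R₁ = ρL/(N·A_s) = (1.65×10^-8)(283)/(37×7.793e-08) = 1.619 Ω
Section 2: A = πr² = π(8.7000e-04 m)² = 2.378e-06 m²
R₂ = (1.65×10^-8)(411)/(2.378e-06) = 2.852 Ω
R = R₁ + R₂ = 4.471 Ω
V = IR = 16.4 × 4.471 = 73.3 V

73.3 V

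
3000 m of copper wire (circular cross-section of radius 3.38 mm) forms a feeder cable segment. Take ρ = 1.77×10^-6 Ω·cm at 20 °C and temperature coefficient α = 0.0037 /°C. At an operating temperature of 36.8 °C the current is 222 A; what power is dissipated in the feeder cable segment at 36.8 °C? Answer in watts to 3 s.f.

77400 W

ρ = 1.77×10^-6 Ω·cm = 1.77×10^-8 Ω·m
A = πr² = π(3.3800e-03 m)² = 3.589e-05 m²
R₍20₎ = ρL/A = (1.77×10^-8)(3000)/(3.589e-05) = 1.479 Ω
R₍36.8₎ = R₍20₎(1 + αΔT) = 1.479 × (1 + 0.0037×16.8) = 1.571 Ω
P = I²R = (222)² × 1.571 = 77400 W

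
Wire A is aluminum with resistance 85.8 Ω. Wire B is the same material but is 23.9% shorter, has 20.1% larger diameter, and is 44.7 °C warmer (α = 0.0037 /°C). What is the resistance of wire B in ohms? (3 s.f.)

R ∝ ρL/d² with ρ ∝ (1+αΔT), so R_B/R_A = (1 − 23.9/100) × (1 + 20.1/100)⁻² × (1 + 0.0037×44.7)
= 0.761 × 0.6933 × 1.165 = 0.6149
R_B = 0.6149 × 85.8 = 52.8 Ω

52.8 Ω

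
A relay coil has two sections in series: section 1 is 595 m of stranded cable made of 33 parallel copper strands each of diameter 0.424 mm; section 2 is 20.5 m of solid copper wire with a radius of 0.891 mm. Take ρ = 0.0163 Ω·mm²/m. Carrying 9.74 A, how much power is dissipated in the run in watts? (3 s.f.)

ρ = 0.0163 Ω·mm²/m = 1.63×10^-8 Ω·m
Section 1: A_strand = π(2.1200e-04)² = 1.412e-07 m²; R₁ = ρL/(N·A_s) = (1.63×10^-8)(595)/(33×1.412e-07) = 2.081 Ω
Section 2: A = πr² = π(8.9100e-04 m)² = 2.494e-06 m²
R₂ = (1.63×10^-8)(20.5)/(2.494e-06) = 0.134 Ω
R = R₁ + R₂ = 2.215 Ω
P = I²R = (9.74)² × 2.215 = 210 W

210 W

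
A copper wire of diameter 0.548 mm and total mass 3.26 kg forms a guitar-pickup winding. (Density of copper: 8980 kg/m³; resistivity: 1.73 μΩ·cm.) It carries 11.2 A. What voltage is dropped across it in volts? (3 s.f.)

ρ = 1.73 μΩ·cm = 1.73×10^-8 Ω·m
A = π(d/2)² = π(2.7400e-04 m)² = 2.3586e-07 m²
L = m/(density·A) = 3.26/(8980×2.3586e-07) = 1539 m
R = ρL/A = (1.73×10^-8)(1539)/(2.3586e-07) = 112.9 Ω
V = IR = 11.2 × 112.9 = 1260 V

1260 V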